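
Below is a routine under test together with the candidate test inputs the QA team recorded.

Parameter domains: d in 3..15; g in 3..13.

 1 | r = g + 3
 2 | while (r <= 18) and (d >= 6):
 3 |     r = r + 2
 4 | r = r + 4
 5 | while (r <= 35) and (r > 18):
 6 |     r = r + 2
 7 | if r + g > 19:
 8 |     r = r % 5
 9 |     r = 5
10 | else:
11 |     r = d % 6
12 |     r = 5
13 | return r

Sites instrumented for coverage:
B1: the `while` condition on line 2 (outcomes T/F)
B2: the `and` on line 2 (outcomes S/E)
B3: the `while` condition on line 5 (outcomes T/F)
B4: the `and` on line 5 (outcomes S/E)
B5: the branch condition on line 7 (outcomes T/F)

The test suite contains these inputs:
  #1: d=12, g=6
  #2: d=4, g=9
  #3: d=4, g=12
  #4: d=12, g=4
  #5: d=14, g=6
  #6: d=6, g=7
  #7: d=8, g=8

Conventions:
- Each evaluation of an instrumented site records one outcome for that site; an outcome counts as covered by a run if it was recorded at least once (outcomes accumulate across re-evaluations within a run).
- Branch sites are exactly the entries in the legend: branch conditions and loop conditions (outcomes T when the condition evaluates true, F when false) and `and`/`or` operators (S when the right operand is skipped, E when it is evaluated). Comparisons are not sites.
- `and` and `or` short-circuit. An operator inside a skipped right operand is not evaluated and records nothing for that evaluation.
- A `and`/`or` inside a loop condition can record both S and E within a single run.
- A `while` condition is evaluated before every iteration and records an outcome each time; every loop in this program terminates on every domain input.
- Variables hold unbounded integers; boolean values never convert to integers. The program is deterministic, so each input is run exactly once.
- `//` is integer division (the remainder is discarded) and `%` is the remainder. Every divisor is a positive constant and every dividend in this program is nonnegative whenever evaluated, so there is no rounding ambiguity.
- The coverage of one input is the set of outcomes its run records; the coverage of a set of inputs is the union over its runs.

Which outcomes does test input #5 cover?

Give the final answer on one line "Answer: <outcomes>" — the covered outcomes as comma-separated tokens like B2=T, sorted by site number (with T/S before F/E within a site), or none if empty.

Simulating input #5 (d=14, g=6) step by step:
  B2->E, B1->T, B2->E, B1->T, B2->E, B1->T, B2->E, B1->T, B2->E, B1->T
  B2->S, B1->F, B4->E, B3->T, B4->E, B3->T, B4->E, B3->T, B4->E, B3->T
  B4->E, B3->T, B4->E, B3->T, B4->E, B3->T, B4->S, B3->F, B5->T
deduplicating events, the covered set is: B1=T, B1=F, B2=S, B2=E, B3=T, B3=F, B4=S, B4=E, B5=T

Answer: B1=T, B1=F, B2=S, B2=E, B3=T, B3=F, B4=S, B4=E, B5=T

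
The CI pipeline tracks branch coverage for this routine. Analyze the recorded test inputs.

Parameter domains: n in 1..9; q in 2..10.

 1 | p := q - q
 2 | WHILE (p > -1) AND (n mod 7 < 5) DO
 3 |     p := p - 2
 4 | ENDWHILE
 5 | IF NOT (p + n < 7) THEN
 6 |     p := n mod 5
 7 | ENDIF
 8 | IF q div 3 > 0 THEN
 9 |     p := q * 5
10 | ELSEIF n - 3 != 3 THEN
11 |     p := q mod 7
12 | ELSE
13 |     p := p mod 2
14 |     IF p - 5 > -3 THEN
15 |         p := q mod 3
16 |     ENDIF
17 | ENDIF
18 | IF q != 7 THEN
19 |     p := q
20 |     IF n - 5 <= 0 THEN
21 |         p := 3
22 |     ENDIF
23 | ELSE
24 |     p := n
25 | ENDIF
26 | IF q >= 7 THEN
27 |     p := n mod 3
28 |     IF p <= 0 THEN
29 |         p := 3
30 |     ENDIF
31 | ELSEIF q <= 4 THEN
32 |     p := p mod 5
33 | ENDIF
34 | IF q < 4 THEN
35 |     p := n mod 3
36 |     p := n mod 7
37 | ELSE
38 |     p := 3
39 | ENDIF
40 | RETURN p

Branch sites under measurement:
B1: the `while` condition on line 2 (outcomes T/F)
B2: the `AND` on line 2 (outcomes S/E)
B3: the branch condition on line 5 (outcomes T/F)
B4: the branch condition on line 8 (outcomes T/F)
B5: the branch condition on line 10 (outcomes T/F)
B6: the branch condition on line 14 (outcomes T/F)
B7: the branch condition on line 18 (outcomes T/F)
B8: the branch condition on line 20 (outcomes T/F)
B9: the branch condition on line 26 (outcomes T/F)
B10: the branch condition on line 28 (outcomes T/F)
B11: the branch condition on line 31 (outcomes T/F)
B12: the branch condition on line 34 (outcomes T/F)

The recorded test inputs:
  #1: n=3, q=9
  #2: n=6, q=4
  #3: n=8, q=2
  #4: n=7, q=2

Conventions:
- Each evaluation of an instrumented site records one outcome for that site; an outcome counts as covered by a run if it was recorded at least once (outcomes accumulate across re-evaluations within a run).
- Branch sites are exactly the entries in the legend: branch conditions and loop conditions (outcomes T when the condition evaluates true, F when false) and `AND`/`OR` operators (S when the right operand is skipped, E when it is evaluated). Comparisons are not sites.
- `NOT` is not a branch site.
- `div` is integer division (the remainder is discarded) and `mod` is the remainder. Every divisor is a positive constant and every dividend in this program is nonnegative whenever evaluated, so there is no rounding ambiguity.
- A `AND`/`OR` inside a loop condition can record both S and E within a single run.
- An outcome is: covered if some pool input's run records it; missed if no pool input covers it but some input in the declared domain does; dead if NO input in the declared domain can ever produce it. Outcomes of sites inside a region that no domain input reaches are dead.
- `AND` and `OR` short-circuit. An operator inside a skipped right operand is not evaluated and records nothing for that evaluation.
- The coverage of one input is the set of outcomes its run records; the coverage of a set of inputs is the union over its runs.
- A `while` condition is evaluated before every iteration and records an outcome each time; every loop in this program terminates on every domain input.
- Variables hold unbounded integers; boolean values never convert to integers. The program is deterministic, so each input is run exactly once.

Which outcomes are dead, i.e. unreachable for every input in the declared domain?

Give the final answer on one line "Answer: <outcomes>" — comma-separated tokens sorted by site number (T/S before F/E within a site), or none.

exhaustive pass over the 81-input domain:
  B6=T: never recorded by any domain input -> dead
  reachable outcomes have witnesses, e.g. B1=T (e.g. n=1, q=2), B1=F (e.g. n=1, q=2), B2=S (e.g. n=1, q=2), B2=E (e.g. n=1, q=2)

Answer: B6=T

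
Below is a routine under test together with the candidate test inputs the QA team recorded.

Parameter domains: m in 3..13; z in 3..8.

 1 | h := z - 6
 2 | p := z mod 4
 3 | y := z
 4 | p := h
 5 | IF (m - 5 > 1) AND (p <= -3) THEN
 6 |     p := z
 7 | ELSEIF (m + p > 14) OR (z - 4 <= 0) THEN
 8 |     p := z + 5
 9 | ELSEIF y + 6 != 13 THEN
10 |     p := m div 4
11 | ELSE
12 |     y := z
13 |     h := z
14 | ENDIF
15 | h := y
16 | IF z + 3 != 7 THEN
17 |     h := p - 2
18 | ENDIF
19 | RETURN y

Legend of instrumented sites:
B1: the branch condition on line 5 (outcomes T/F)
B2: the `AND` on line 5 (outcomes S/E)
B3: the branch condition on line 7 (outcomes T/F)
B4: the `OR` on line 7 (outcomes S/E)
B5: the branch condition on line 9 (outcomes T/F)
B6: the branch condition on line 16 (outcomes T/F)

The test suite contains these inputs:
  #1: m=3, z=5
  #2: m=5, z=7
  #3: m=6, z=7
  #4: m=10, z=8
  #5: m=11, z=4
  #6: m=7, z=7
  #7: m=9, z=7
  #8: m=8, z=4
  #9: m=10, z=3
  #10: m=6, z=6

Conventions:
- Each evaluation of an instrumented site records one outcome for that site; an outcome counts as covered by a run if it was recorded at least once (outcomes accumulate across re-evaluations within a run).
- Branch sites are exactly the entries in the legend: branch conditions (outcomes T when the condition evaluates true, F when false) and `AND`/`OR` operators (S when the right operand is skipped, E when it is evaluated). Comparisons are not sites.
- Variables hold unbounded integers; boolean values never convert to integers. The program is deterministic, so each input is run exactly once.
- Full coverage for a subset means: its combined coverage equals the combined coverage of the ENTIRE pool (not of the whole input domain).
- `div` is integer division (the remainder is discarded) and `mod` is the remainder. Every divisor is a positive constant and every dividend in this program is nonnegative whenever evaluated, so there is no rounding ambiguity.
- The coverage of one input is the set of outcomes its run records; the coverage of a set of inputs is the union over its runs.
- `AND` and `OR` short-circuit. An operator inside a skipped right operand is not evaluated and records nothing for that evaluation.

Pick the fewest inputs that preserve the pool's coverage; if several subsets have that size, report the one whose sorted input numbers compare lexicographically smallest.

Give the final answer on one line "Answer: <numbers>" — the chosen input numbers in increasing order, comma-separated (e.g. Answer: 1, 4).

input #1, m=3, z=5: events B2->S, B1->F, B4->E, B3->F, B5->T, B6->T; outcomes B1=F, B2=S, B3=F, B4=E, B5=T, B6=T
input #2, m=5, z=7: events B2->S, B1->F, B4->E, B3->F, B5->F, B6->T; outcomes B1=F, B2=S, B3=F, B4=E, B5=F, B6=T
input #3, m=6, z=7: events B2->S, B1->F, B4->E, B3->F, B5->F, B6->T; outcomes B1=F, B2=S, B3=F, B4=E, B5=F, B6=T
input #4, m=10, z=8: events B2->E, B1->F, B4->E, B3->F, B5->T, B6->T; outcomes B1=F, B2=E, B3=F, B4=E, B5=T, B6=T
input #5, m=11, z=4: events B2->E, B1->F, B4->E, B3->T, B6->F; outcomes B1=F, B2=E, B3=T, B4=E, B6=F
input #6, m=7, z=7: events B2->E, B1->F, B4->E, B3->F, B5->F, B6->T; outcomes B1=F, B2=E, B3=F, B4=E, B5=F, B6=T
input #7, m=9, z=7: events B2->E, B1->F, B4->E, B3->F, B5->F, B6->T; outcomes B1=F, B2=E, B3=F, B4=E, B5=F, B6=T
input #8, m=8, z=4: events B2->E, B1->F, B4->E, B3->T, B6->F; outcomes B1=F, B2=E, B3=T, B4=E, B6=F
input #9, m=10, z=3: events B2->E, B1->T, B6->T; outcomes B1=T, B2=E, B6=T
input #10, m=6, z=6: events B2->S, B1->F, B4->E, B3->F, B5->T, B6->T; outcomes B1=F, B2=S, B3=F, B4=E, B5=T, B6=T
the full pool covers 11 outcomes: B1=T, B1=F, B2=S, B2=E, B3=T, B3=F, B4=E, B5=T, B5=F, B6=T, B6=F
size 1 is not enough: best union over all size-1 subsets is 6/11
size 2 is not enough: best union over all size-2 subsets is 9/11
size 3 is not enough: best union over all size-3 subsets is 10/11
the canonical winner is {1, 2, 5, 9}: size 4, full 11-outcome coverage, earliest index list among size-4 covers

Answer: 1, 2, 5, 9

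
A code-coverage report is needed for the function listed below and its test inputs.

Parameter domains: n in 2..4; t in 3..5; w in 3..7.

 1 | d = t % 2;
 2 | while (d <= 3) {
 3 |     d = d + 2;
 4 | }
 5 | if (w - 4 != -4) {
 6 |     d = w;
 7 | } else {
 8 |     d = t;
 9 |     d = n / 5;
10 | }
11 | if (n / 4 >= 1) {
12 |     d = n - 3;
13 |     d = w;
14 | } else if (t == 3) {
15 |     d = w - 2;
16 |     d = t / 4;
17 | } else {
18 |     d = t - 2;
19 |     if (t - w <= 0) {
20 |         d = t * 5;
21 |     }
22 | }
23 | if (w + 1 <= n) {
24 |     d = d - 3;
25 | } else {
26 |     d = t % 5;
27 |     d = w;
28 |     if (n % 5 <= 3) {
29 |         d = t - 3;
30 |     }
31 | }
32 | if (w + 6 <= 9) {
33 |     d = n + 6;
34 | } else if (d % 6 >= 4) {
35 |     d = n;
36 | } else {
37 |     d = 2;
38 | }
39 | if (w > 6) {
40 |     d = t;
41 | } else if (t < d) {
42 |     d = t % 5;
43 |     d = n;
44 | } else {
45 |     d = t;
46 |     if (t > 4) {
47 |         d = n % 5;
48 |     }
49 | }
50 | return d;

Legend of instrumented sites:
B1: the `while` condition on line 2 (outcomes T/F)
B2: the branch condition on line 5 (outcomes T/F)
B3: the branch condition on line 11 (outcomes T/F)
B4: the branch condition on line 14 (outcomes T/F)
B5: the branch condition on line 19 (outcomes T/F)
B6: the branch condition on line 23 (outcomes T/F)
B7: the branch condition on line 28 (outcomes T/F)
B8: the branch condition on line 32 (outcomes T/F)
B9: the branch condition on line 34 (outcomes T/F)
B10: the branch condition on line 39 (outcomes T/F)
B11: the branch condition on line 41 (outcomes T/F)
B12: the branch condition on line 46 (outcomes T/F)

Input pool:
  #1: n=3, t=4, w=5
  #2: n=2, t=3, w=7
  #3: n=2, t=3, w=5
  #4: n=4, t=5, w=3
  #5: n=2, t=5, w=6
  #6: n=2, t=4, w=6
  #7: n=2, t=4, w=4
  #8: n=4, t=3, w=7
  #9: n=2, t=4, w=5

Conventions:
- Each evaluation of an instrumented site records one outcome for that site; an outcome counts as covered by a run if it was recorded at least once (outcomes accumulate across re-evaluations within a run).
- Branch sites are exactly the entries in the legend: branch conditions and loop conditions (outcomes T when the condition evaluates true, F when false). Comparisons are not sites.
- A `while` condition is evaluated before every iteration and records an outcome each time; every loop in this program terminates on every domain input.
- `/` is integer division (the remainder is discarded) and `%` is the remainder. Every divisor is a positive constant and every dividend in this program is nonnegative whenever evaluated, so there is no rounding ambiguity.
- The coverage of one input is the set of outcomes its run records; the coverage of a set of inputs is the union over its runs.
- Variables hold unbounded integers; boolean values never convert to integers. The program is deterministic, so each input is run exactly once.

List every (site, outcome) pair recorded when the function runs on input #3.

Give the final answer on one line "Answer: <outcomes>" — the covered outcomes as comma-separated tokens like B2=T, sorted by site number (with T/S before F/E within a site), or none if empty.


Event log for input #3 (n=2, t=3, w=5):
  B1->T, B1->T, B1->F, B2->T, B3->F, B4->T, B6->F, B7->T, B8->F, B9->F
  B10->F, B11->F, B12->F
as a set, this run covers: B1=T, B1=F, B2=T, B3=F, B4=T, B6=F, B7=T, B8=F, B9=F, B10=F, B11=F, B12=F
Answer: B1=T, B1=F, B2=T, B3=F, B4=T, B6=F, B7=T, B8=F, B9=F, B10=F, B11=F, B12=F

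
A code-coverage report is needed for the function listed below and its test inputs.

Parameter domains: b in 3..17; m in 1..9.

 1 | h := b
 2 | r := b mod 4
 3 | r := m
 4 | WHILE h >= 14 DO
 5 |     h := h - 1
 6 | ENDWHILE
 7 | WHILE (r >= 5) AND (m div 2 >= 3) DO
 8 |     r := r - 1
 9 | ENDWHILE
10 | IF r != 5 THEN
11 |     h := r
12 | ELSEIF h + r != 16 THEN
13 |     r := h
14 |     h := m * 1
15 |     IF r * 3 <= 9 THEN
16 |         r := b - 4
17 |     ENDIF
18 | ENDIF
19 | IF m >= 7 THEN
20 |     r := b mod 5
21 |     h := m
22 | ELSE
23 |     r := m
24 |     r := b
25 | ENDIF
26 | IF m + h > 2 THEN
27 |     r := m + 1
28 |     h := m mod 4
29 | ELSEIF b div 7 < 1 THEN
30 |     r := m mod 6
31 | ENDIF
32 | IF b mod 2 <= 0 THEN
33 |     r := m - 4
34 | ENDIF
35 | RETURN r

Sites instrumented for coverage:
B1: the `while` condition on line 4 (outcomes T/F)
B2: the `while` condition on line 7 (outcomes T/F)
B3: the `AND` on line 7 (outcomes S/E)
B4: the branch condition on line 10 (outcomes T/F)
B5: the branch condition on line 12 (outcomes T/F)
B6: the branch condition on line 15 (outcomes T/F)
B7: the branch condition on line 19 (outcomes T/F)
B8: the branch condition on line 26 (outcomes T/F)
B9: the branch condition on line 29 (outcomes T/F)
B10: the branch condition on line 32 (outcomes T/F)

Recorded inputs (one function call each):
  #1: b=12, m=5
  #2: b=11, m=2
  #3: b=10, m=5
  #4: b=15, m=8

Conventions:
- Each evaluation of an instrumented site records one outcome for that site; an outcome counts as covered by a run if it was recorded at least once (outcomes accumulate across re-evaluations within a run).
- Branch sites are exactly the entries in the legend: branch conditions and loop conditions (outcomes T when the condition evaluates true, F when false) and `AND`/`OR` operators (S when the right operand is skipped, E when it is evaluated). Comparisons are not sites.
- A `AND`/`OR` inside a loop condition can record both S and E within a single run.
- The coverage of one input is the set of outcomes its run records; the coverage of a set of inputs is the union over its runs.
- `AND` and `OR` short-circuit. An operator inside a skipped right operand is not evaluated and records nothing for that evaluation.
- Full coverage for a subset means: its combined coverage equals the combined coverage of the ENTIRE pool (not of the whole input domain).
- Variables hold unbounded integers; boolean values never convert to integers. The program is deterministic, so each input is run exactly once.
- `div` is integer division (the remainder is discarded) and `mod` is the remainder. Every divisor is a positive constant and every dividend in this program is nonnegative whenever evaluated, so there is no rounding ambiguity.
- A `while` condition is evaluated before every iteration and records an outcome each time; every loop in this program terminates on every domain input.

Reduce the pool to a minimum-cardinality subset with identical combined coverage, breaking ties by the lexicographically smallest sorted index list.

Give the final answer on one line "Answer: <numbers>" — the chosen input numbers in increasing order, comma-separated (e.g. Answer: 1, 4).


input #1 (b=12, m=5): events B1->F, B3->E, B2->F, B4->F, B5->T, B6->F, B7->F, B8->T, B10->T; covers B1=F, B2=F, B3=E, B4=F, B5=T, B6=F, B7=F, B8=T, B10=T
input #2 (b=11, m=2): events B1->F, B3->S, B2->F, B4->T, B7->F, B8->T, B10->F; covers B1=F, B2=F, B3=S, B4=T, B7=F, B8=T, B10=F
input #3 (b=10, m=5): events B1->F, B3->E, B2->F, B4->F, B5->T, B6->F, B7->F, B8->T, B10->T; covers B1=F, B2=F, B3=E, B4=F, B5=T, B6=F, B7=F, B8=T, B10=T
input #4 (b=15, m=8): events B1->T, B1->T, B1->F, B3->E, B2->T, B3->E, B2->T, B3->E, B2->T, B3->E, B2->T, B3->S, B2->F, B4->T, ...; covers B1=T, B1=F, B2=T, B2=F, B3=S, B3=E, B4=T, B7=T, B8=T, B10=F
pool-wide coverage (15 outcomes): B1=T, B1=F, B2=T, B2=F, B3=S, B3=E, B4=T, B4=F, B5=T, B6=F, B7=T, B7=F, B8=T, B10=T, B10=F
no size-1 subset reaches all 15 outcomes (best union: 10/15)
size 2: inputs {1, 4} cover all 15 outcomes, and no lexicographically smaller subset of this size does
Answer: 1, 4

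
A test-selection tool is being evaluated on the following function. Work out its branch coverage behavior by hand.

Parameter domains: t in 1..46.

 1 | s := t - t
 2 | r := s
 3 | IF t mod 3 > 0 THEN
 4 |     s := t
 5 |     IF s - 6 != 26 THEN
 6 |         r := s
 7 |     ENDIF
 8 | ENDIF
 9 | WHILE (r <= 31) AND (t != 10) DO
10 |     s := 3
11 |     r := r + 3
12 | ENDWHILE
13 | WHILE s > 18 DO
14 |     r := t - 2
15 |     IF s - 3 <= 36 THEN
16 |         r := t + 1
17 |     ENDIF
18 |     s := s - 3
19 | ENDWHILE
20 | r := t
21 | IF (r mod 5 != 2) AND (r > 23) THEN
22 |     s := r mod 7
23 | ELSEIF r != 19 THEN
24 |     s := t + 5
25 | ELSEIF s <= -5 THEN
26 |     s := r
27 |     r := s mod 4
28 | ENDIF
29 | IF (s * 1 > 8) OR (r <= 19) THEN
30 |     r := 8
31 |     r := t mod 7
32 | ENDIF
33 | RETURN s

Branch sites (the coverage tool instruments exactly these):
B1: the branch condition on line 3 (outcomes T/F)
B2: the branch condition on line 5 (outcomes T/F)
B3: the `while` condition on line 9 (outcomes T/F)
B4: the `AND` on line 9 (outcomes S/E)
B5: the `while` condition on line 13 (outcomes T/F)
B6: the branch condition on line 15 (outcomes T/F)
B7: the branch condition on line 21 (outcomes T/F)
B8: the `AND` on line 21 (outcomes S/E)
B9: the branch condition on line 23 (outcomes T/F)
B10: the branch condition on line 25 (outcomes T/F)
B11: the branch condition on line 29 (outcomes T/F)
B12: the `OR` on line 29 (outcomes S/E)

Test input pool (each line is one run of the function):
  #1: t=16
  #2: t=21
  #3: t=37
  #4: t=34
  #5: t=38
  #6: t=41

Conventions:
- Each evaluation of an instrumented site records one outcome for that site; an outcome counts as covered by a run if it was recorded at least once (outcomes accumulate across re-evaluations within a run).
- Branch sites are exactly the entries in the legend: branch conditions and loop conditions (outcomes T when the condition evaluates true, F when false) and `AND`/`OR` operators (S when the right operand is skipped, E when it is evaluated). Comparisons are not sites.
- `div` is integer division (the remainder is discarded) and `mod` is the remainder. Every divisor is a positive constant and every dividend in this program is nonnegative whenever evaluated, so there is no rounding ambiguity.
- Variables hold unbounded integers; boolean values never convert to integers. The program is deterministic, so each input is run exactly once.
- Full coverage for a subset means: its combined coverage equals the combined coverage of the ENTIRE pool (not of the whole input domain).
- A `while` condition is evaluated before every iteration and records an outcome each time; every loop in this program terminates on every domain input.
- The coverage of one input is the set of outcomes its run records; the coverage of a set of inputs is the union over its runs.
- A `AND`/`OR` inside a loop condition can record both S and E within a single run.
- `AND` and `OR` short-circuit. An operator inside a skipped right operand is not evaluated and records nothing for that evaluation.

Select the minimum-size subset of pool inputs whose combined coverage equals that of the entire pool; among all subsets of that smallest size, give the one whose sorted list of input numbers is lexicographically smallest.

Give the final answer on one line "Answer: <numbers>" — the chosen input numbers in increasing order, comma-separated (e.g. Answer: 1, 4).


#1 (t=16) -> B1->T, B2->T, B4->E, B3->T, B4->E, B3->T, B4->E, B3->T, B4->E, B3->T, B4->E, B3->T, B4->E, B3->T, ...; covered: B1=T, B2=T, B3=T, B3=F, B4=S, B4=E, B5=F, B7=F, B8=E, B9=T, B11=T, B12=S
#2 (t=21) -> B1->F, B4->E, B3->T, B4->E, B3->T, B4->E, B3->T, B4->E, B3->T, B4->E, B3->T, B4->E, B3->T, B4->E, ...; covered: B1=F, B3=T, B3=F, B4=S, B4=E, B5=F, B7=F, B8=E, B9=T, B11=T, B12=S
#3 (t=37) -> B1->T, B2->T, B4->S, B3->F, B5->T, B6->T, B5->T, B6->T, B5->T, B6->T, B5->T, B6->T, B5->T, B6->T, ...; covered: B1=T, B2=T, B3=F, B4=S, B5=T, B5=F, B6=T, B7=F, B8=S, B9=T, B11=T, B12=S
#4 (t=34) -> B1->T, B2->T, B4->S, B3->F, B5->T, B6->T, B5->T, B6->T, B5->T, B6->T, B5->T, B6->T, B5->T, B6->T, ...; covered: B1=T, B2=T, B3=F, B4=S, B5=T, B5=F, B6=T, B7=T, B8=E, B11=F, B12=E
#5 (t=38) -> B1->T, B2->T, B4->S, B3->F, B5->T, B6->T, B5->T, B6->T, B5->T, B6->T, B5->T, B6->T, B5->T, B6->T, ...; covered: B1=T, B2=T, B3=F, B4=S, B5=T, B5=F, B6=T, B7=T, B8=E, B11=F, B12=E
#6 (t=41) -> B1->T, B2->T, B4->S, B3->F, B5->T, B6->F, B5->T, B6->T, B5->T, B6->T, B5->T, B6->T, B5->T, B6->T, ...; covered: B1=T, B2=T, B3=F, B4=S, B5=T, B5=F, B6=T, B6=F, B7=T, B8=E, B11=F, B12=E
pool-wide coverage (20 outcomes): B1=T, B1=F, B2=T, B3=T, B3=F, B4=S, B4=E, B5=T, B5=F, B6=T, B6=F, B7=T, B7=F, B8=S, B8=E, B9=T, B11=T, B11=F, B12=S, B12=E
no size-1 subset reaches all 20 outcomes (best union: 12/20)
no size-2 subset reaches all 20 outcomes (best union: 19/20)
at size 3, {2, 3, 6} reaches all 20 outcomes; every lexicographically earlier size-3 subset fails
Answer: 2, 3, 6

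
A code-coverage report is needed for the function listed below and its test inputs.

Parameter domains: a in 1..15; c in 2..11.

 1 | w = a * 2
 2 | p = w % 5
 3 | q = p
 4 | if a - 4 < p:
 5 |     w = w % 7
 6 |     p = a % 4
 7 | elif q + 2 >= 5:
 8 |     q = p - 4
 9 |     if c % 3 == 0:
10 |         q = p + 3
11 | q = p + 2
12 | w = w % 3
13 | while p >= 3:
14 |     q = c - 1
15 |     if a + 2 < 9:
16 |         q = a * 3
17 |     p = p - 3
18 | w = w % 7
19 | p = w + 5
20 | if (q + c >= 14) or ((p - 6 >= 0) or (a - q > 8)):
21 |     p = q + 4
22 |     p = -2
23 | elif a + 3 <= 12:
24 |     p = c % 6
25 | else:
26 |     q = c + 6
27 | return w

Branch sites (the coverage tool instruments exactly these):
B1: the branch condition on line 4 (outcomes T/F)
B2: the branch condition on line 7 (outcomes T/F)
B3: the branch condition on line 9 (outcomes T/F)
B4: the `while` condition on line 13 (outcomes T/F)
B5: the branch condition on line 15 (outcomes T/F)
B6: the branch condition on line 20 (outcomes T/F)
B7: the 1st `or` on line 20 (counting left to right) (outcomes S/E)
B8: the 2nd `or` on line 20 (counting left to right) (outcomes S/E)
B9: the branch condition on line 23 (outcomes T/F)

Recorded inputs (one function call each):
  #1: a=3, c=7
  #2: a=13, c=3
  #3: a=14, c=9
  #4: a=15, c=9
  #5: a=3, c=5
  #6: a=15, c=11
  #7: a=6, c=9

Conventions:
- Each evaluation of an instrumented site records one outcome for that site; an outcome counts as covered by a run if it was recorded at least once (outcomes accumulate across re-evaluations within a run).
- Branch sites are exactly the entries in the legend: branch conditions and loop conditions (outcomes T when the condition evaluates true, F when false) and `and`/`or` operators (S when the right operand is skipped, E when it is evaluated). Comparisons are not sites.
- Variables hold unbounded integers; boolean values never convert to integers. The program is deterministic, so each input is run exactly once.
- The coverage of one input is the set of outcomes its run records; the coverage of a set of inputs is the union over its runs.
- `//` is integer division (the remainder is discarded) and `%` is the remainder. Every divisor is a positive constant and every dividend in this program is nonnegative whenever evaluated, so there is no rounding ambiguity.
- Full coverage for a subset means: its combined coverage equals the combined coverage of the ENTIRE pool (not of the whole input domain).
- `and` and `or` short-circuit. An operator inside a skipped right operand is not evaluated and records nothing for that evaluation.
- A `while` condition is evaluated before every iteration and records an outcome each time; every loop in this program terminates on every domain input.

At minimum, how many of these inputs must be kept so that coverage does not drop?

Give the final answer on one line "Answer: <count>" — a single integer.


test 1 (a=3, c=7) hits B1=T, B4=T, B4=F, B5=T, B6=T, B7=S
test 2 (a=13, c=3) hits B1=F, B2=F, B4=F, B6=T, B7=E, B8=S
test 3 (a=14, c=9) hits B1=F, B2=T, B3=T, B4=T, B4=F, B5=F, B6=T, B7=S
test 4 (a=15, c=9) hits B1=F, B2=F, B4=F, B6=T, B7=E, B8=E
test 5 (a=3, c=5) hits B1=T, B4=T, B4=F, B5=T, B6=T, B7=S
test 6 (a=15, c=11) hits B1=F, B2=F, B4=F, B6=T, B7=E, B8=E
test 7 (a=6, c=9) hits B1=F, B2=F, B4=F, B6=F, B7=E, B8=E, B9=T
together the pool reaches 16 outcomes: B1=T, B1=F, B2=T, B2=F, B3=T, B4=T, B4=F, B5=T, B5=F, B6=T, B6=F, B7=S, B7=E, B8=S, B8=E, B9=T
checked all size-1 subsets: none covers 16 outcomes (max 8/16)
checked all size-2 subsets: none covers 16 outcomes (max 13/16)
checked all size-3 subsets: none covers 16 outcomes (max 15/16)
at size 4, {1, 2, 3, 7} reaches all 16 outcomes; every lexicographically earlier size-4 subset fails
Answer: 4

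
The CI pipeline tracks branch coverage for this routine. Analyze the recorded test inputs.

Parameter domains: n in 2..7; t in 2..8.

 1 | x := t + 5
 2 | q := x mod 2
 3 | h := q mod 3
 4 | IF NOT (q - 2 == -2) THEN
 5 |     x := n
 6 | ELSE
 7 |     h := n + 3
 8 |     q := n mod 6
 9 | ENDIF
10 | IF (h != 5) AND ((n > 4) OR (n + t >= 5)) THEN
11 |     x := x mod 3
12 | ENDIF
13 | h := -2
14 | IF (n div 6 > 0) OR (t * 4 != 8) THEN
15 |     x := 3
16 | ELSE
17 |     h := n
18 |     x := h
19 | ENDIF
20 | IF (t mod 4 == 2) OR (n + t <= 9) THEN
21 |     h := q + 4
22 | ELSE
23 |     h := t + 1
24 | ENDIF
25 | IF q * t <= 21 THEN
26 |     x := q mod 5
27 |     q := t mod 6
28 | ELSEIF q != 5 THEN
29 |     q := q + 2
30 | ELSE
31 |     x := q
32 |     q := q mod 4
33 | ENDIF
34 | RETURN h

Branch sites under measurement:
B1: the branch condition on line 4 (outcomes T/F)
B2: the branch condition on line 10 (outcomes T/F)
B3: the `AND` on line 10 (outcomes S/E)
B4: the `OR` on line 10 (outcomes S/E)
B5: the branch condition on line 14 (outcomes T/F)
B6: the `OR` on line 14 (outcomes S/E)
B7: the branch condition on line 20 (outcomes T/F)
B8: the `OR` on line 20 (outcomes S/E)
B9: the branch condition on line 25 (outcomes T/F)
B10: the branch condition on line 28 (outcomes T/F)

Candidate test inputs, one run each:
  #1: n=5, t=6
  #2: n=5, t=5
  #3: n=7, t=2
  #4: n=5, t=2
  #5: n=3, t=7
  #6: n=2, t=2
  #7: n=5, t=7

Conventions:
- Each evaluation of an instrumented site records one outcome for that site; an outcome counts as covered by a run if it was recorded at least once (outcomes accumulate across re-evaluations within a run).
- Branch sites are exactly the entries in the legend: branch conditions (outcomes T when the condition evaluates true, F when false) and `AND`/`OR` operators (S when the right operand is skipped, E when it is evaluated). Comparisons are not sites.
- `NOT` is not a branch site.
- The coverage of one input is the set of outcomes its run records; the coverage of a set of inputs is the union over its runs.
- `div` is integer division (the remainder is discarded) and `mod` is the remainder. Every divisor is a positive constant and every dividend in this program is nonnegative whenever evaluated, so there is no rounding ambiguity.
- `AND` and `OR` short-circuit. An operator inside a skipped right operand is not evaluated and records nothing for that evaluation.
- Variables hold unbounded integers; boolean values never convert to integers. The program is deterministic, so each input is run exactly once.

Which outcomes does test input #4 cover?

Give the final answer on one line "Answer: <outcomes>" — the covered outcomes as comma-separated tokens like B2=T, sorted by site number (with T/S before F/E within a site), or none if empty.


Tracing the run of input #4 (n=5, t=2):
  B1->T, B3->E, B4->S, B2->T, B6->E, B5->F, B8->S, B7->T, B9->T
as a set, this run covers: B1=T, B2=T, B3=E, B4=S, B5=F, B6=E, B7=T, B8=S, B9=T
Answer: B1=T, B2=T, B3=E, B4=S, B5=F, B6=E, B7=T, B8=S, B9=T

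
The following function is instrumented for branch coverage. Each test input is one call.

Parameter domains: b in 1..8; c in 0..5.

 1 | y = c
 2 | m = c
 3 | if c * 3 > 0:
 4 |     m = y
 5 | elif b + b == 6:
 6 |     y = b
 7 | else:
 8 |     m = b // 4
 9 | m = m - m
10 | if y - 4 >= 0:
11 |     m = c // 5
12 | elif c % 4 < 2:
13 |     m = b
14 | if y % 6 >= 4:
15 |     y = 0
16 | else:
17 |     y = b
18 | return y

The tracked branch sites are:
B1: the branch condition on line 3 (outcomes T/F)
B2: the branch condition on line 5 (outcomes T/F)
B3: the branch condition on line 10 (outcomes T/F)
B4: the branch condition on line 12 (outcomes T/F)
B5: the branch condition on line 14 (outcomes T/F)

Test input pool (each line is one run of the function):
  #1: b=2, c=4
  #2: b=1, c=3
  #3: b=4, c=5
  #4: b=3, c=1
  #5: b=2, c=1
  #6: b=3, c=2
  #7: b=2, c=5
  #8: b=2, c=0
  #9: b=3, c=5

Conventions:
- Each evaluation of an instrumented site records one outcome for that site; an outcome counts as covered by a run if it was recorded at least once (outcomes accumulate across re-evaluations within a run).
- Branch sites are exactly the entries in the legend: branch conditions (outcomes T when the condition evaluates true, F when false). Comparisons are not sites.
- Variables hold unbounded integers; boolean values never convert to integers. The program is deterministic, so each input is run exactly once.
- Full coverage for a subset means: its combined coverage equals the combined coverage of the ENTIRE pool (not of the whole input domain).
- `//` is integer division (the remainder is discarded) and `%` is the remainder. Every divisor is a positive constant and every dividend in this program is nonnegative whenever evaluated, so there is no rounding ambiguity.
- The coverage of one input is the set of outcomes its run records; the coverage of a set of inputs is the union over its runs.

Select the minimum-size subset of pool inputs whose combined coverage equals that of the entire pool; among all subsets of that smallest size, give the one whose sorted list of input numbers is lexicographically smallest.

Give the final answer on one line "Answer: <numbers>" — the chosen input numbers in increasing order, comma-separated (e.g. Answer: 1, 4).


input #1 (b=2, c=4): events B1->T, B3->T, B5->T; covers B1=T, B3=T, B5=T
input #2 (b=1, c=3): events B1->T, B3->F, B4->F, B5->F; covers B1=T, B3=F, B4=F, B5=F
input #3 (b=4, c=5): events B1->T, B3->T, B5->T; covers B1=T, B3=T, B5=T
input #4 (b=3, c=1): events B1->T, B3->F, B4->T, B5->F; covers B1=T, B3=F, B4=T, B5=F
input #5 (b=2, c=1): events B1->T, B3->F, B4->T, B5->F; covers B1=T, B3=F, B4=T, B5=F
input #6 (b=3, c=2): events B1->T, B3->F, B4->F, B5->F; covers B1=T, B3=F, B4=F, B5=F
input #7 (b=2, c=5): events B1->T, B3->T, B5->T; covers B1=T, B3=T, B5=T
input #8 (b=2, c=0): events B1->F, B2->F, B3->F, B4->T, B5->F; covers B1=F, B2=F, B3=F, B4=T, B5=F
input #9 (b=3, c=5): events B1->T, B3->T, B5->T; covers B1=T, B3=T, B5=T
pool-wide coverage (9 outcomes): B1=T, B1=F, B2=F, B3=T, B3=F, B4=T, B4=F, B5=T, B5=F
every size-1 subset falls short of the 9 outcomes (best: 5/9)
every size-2 subset falls short of the 9 outcomes (best: 8/9)
at size 3, {1, 2, 8} reaches all 9 outcomes; every lexicographically earlier size-3 subset fails
Answer: 1, 2, 8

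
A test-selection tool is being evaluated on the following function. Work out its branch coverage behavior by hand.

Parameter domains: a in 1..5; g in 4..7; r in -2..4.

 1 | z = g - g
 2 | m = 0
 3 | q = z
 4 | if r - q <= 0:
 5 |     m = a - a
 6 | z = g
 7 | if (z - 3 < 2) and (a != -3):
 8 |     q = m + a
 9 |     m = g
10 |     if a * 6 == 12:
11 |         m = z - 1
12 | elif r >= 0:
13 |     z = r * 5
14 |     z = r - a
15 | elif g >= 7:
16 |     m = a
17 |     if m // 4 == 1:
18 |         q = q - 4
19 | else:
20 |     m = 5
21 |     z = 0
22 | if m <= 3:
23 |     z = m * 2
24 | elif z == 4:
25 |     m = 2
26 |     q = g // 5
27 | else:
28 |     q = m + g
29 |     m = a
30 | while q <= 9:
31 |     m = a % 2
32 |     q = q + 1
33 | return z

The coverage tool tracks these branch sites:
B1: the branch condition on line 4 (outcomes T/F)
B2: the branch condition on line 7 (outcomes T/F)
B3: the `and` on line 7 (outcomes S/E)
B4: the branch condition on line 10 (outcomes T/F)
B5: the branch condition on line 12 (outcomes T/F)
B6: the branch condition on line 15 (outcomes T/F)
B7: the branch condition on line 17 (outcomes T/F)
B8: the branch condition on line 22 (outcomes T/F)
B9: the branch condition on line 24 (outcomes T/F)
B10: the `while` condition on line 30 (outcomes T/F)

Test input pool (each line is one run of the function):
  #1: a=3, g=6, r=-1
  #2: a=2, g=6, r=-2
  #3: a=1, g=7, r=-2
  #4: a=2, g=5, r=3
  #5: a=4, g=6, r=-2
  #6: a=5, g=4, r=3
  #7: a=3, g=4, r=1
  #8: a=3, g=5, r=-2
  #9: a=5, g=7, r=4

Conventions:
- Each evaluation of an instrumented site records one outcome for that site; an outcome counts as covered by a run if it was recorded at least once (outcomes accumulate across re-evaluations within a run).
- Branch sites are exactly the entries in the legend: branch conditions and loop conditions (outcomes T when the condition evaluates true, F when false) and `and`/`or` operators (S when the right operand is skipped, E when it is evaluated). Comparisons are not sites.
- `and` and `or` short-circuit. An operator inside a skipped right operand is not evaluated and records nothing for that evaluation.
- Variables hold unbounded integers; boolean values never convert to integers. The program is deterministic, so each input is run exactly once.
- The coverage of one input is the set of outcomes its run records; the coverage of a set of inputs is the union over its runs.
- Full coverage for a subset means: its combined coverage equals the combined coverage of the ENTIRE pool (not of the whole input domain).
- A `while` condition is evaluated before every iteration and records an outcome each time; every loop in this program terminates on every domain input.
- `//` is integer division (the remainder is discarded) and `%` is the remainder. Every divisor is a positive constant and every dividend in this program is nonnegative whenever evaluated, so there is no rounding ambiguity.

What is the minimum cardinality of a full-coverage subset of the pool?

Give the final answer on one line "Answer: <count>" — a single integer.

run #1 (a=3, g=6, r=-1) runs B1->T, B3->S, B2->F, B5->F, B6->F, B8->F, B9->F, B10->F; records B1=T, B2=F, B3=S, B5=F, B6=F, B8=F, B9=F, B10=F
run #2 (a=2, g=6, r=-2) runs B1->T, B3->S, B2->F, B5->F, B6->F, B8->F, B9->F, B10->F; records B1=T, B2=F, B3=S, B5=F, B6=F, B8=F, B9=F, B10=F
run #3 (a=1, g=7, r=-2) runs B1->T, B3->S, B2->F, B5->F, B6->T, B7->F, B8->T, B10->T, B10->T, B10->T, B10->T, B10->T, B10->T, B10->T, ...; records B1=T, B2=F, B3=S, B5=F, B6=T, B7=F, B8=T, B10=T, B10=F
run #4 (a=2, g=5, r=3) runs B1->F, B3->S, B2->F, B5->T, B8->T, B10->T, B10->T, B10->T, B10->T, B10->T, B10->T, B10->T, B10->T, B10->T, ...; records B1=F, B2=F, B3=S, B5=T, B8=T, B10=T, B10=F
run #5 (a=4, g=6, r=-2) runs B1->T, B3->S, B2->F, B5->F, B6->F, B8->F, B9->F, B10->F; records B1=T, B2=F, B3=S, B5=F, B6=F, B8=F, B9=F, B10=F
run #6 (a=5, g=4, r=3) runs B1->F, B3->E, B2->T, B4->F, B8->F, B9->T, B10->T, B10->T, B10->T, B10->T, B10->T, B10->T, B10->T, B10->T, ...; records B1=F, B2=T, B3=E, B4=F, B8=F, B9=T, B10=T, B10=F
run #7 (a=3, g=4, r=1) runs B1->F, B3->E, B2->T, B4->F, B8->F, B9->T, B10->T, B10->T, B10->T, B10->T, B10->T, B10->T, B10->T, B10->T, ...; records B1=F, B2=T, B3=E, B4=F, B8=F, B9=T, B10=T, B10=F
run #8 (a=3, g=5, r=-2) runs B1->T, B3->S, B2->F, B5->F, B6->F, B8->F, B9->F, B10->F; records B1=T, B2=F, B3=S, B5=F, B6=F, B8=F, B9=F, B10=F
run #9 (a=5, g=7, r=4) runs B1->F, B3->S, B2->F, B5->T, B8->T, B10->T, B10->T, B10->T, B10->T, B10->T, B10->T, B10->T, B10->T, B10->T, ...; records B1=F, B2=F, B3=S, B5=T, B8=T, B10=T, B10=F
pool-wide coverage (18 outcomes): B1=T, B1=F, B2=T, B2=F, B3=S, B3=E, B4=F, B5=T, B5=F, B6=T, B6=F, B7=F, B8=T, B8=F, B9=T, B9=F, B10=T, B10=F
no size-1 subset reaches all 18 outcomes (best union: 9/18)
no size-2 subset reaches all 18 outcomes (best union: 15/18)
no size-3 subset reaches all 18 outcomes (best union: 17/18)
inputs {1, 3, 4, 6} (size 4) cover everything; no size-4 subset with a lexicographically smaller index list covers all 18

Answer: 4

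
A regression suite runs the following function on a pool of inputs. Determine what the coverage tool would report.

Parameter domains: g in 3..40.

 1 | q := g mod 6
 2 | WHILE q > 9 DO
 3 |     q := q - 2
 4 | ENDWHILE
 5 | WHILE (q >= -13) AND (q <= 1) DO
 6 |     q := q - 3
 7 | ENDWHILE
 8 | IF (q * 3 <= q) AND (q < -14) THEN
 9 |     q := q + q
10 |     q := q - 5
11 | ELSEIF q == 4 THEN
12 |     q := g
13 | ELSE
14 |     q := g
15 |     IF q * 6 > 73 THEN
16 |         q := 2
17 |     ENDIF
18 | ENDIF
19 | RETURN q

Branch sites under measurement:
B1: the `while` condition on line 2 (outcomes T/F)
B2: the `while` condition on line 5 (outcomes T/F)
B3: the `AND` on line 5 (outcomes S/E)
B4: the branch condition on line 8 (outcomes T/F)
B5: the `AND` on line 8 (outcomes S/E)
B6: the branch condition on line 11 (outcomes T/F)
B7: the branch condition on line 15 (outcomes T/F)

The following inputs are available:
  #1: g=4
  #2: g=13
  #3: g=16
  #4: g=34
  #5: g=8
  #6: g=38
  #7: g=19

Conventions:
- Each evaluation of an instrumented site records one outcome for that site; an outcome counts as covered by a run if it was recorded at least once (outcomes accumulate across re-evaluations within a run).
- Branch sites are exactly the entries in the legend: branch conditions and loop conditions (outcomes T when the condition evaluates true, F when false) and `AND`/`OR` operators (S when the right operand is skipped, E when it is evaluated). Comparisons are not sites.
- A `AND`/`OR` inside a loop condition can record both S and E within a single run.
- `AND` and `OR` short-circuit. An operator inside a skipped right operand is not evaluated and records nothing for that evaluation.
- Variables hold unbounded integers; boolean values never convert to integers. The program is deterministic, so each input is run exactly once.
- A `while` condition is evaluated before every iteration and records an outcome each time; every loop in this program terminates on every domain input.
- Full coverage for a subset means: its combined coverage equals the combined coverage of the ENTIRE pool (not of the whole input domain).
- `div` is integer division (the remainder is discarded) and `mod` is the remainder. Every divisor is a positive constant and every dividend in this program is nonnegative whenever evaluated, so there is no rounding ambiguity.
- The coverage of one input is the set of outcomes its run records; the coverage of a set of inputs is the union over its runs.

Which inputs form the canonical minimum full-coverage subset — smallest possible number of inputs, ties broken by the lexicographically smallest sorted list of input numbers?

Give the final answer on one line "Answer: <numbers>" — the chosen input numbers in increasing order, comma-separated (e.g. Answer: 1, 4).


run #1 (g=4) records B1=F, B2=F, B3=E, B4=F, B5=S, B6=T
run #2 (g=13) records B1=F, B2=T, B2=F, B3=S, B3=E, B4=F, B5=E, B6=F, B7=T
run #3 (g=16) records B1=F, B2=F, B3=E, B4=F, B5=S, B6=T
run #4 (g=34) records B1=F, B2=F, B3=E, B4=F, B5=S, B6=T
run #5 (g=8) records B1=F, B2=F, B3=E, B4=F, B5=S, B6=F, B7=F
run #6 (g=38) records B1=F, B2=F, B3=E, B4=F, B5=S, B6=F, B7=T
run #7 (g=19) records B1=F, B2=T, B2=F, B3=S, B3=E, B4=F, B5=E, B6=F, B7=T
union over all inputs: B1=F, B2=T, B2=F, B3=S, B3=E, B4=F, B5=S, B5=E, B6=T, B6=F, B7=T, B7=F (12 outcomes)
no size-1 subset reaches all 12 outcomes (best union: 9/12)
no size-2 subset reaches all 12 outcomes (best union: 11/12)
inputs {1, 2, 5} (size 3) cover everything; no size-3 subset with a lexicographically smaller index list covers all 12
Answer: 1, 2, 5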